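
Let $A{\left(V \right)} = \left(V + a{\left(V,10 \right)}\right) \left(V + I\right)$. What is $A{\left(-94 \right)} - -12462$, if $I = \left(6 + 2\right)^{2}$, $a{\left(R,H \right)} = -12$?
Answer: $15642$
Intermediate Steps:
$I = 64$ ($I = 8^{2} = 64$)
$A{\left(V \right)} = \left(-12 + V\right) \left(64 + V\right)$ ($A{\left(V \right)} = \left(V - 12\right) \left(V + 64\right) = \left(-12 + V\right) \left(64 + V\right)$)
$A{\left(-94 \right)} - -12462 = \left(-768 + \left(-94\right)^{2} + 52 \left(-94\right)\right) - -12462 = \left(-768 + 8836 - 4888\right) + 12462 = 3180 + 12462 = 15642$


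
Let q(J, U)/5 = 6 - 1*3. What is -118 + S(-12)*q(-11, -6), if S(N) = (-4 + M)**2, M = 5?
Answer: -103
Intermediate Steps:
S(N) = 1 (S(N) = (-4 + 5)**2 = 1**2 = 1)
q(J, U) = 15 (q(J, U) = 5*(6 - 1*3) = 5*(6 - 3) = 5*3 = 15)
-118 + S(-12)*q(-11, -6) = -118 + 1*15 = -118 + 15 = -103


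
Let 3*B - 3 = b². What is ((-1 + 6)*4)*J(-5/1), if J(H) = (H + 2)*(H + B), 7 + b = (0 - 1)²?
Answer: -480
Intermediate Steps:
b = -6 (b = -7 + (0 - 1)² = -7 + (-1)² = -7 + 1 = -6)
B = 13 (B = 1 + (⅓)*(-6)² = 1 + (⅓)*36 = 1 + 12 = 13)
J(H) = (2 + H)*(13 + H) (J(H) = (H + 2)*(H + 13) = (2 + H)*(13 + H))
((-1 + 6)*4)*J(-5/1) = ((-1 + 6)*4)*(26 + (-5/1)² + 15*(-5/1)) = (5*4)*(26 + (-5*1)² + 15*(-5*1)) = 20*(26 + (-5)² + 15*(-5)) = 20*(26 + 25 - 75) = 20*(-24) = -480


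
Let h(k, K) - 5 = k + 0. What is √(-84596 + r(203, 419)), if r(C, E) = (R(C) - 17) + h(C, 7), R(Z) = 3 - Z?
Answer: I*√84605 ≈ 290.87*I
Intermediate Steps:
h(k, K) = 5 + k (h(k, K) = 5 + (k + 0) = 5 + k)
r(C, E) = -9 (r(C, E) = ((3 - C) - 17) + (5 + C) = (-14 - C) + (5 + C) = -9)
√(-84596 + r(203, 419)) = √(-84596 - 9) = √(-84605) = I*√84605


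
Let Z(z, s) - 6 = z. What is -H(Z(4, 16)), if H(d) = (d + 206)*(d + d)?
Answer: -4320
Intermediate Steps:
Z(z, s) = 6 + z
H(d) = 2*d*(206 + d) (H(d) = (206 + d)*(2*d) = 2*d*(206 + d))
-H(Z(4, 16)) = -2*(6 + 4)*(206 + (6 + 4)) = -2*10*(206 + 10) = -2*10*216 = -1*4320 = -4320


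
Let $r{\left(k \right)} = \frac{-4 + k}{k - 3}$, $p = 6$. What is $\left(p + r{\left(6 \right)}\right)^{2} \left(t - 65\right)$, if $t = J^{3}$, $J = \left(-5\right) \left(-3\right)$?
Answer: $\frac{1324000}{9} \approx 1.4711 \cdot 10^{5}$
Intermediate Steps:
$r{\left(k \right)} = \frac{-4 + k}{-3 + k}$
$J = 15$
$t = 3375$ ($t = 15^{3} = 3375$)
$\left(p + r{\left(6 \right)}\right)^{2} \left(t - 65\right) = \left(6 + \frac{-4 + 6}{-3 + 6}\right)^{2} \left(3375 - 65\right) = \left(6 + \frac{1}{3} \cdot 2\right)^{2} \cdot 3310 = \left(6 + \frac{2}{3}\right)^{2} \cdot 3310 = \left(\frac{20}{3}\right)^{2} \cdot 3310 = \frac{400}{9} \cdot 3310 = \frac{1324000}{9}$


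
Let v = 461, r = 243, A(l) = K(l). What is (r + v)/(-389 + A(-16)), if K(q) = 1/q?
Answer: -11264/6225 ≈ -1.8095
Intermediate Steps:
A(l) = 1/l
(r + v)/(-389 + A(-16)) = (243 + 461)/(-389 + 1/(-16)) = 704/(-389 - 1/16) = 704/(-6225/16) = 704*(-16/6225) = -11264/6225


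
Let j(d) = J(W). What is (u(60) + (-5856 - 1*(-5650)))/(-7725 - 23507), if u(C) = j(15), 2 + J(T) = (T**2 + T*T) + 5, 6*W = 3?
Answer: 405/62464 ≈ 0.0064837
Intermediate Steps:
W = 1/2 (W = (1/6)*3 = 1/2 ≈ 0.50000)
J(T) = 3 + 2*T**2 (J(T) = -2 + ((T**2 + T*T) + 5) = -2 + ((T**2 + T**2) + 5) = -2 + (2*T**2 + 5) = -2 + (5 + 2*T**2) = 3 + 2*T**2)
j(d) = 7/2 (j(d) = 3 + 2*(1/2)**2 = 3 + 2*(1/4) = 3 + 1/2 = 7/2)
u(C) = 7/2
(u(60) + (-5856 - 1*(-5650)))/(-7725 - 23507) = (7/2 + (-5856 - 1*(-5650)))/(-7725 - 23507) = (7/2 + (-5856 + 5650))/(-31232) = (7/2 - 206)*(-1/31232) = -405/2*(-1/31232) = 405/62464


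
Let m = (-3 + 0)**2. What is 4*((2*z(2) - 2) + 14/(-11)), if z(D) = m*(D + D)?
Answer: 3024/11 ≈ 274.91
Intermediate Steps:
m = 9 (m = (-3)**2 = 9)
z(D) = 18*D (z(D) = 9*(D + D) = 9*(2*D) = 18*D)
4*((2*z(2) - 2) + 14/(-11)) = 4*((2*(18*2) - 2) + 14/(-11)) = 4*((2*36 - 2) + 14*(-1/11)) = 4*((72 - 2) - 14/11) = 4*(70 - 14/11) = 4*(756/11) = 3024/11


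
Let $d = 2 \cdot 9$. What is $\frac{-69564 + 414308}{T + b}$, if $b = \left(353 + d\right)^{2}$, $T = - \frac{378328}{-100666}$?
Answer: $\frac{17351999752}{6928073617} \approx 2.5046$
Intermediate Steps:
$d = 18$
$T = \frac{189164}{50333}$ ($T = \left(-378328\right) \left(- \frac{1}{100666}\right) = \frac{189164}{50333} \approx 3.7583$)
$b = 137641$ ($b = \left(353 + 18\right)^{2} = 371^{2} = 137641$)
$\frac{-69564 + 414308}{T + b} = \frac{-69564 + 414308}{\frac{189164}{50333} + 137641} = \frac{344744}{\frac{6928073617}{50333}} = 344744 \cdot \frac{50333}{6928073617} = \frac{17351999752}{6928073617}$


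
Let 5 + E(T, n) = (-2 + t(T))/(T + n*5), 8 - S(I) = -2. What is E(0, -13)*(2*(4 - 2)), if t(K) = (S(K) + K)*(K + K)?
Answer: -1292/65 ≈ -19.877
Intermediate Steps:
S(I) = 10 (S(I) = 8 - 1*(-2) = 8 + 2 = 10)
t(K) = 2*K*(10 + K) (t(K) = (10 + K)*(K + K) = (10 + K)*(2*K) = 2*K*(10 + K))
E(T, n) = -5 + (-2 + 2*T*(10 + T))/(T + 5*n) (E(T, n) = -5 + (-2 + 2*T*(10 + T))/(T + n*5) = -5 + (-2 + 2*T*(10 + T))/(T + 5*n))
E(0, -13)*(2*(4 - 2)) = ((-2 - 25*(-13) + 2*0² + 15*0)/(0 + 5*(-13)))*(2*(4 - 2)) = ((-2 + 325 + 2*0 + 0)/(0 - 65))*(2*2) = ((-2 + 325 + 0 + 0)/(-65))*4 = -1/65*323*4 = -323/65*4 = -1292/65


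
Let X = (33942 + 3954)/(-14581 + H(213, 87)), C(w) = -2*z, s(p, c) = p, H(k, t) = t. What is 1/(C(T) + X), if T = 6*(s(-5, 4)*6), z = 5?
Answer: -7247/91418 ≈ -0.079273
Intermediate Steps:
T = -180 (T = 6*(-5*6) = 6*(-30) = -180)
C(w) = -10 (C(w) = -2*5 = -10)
X = -18948/7247 (X = (33942 + 3954)/(-14581 + 87) = 37896/(-14494) = 37896*(-1/14494) = -18948/7247 ≈ -2.6146)
1/(C(T) + X) = 1/(-10 - 18948/7247) = 1/(-91418/7247) = -7247/91418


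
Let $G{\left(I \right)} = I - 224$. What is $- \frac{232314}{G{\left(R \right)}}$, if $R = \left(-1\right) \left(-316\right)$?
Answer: $- \frac{116157}{46} \approx -2525.2$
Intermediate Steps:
$R = 316$
$G{\left(I \right)} = -224 + I$
$- \frac{232314}{G{\left(R \right)}} = - \frac{232314}{-224 + 316} = - \frac{232314}{92} = \left(-232314\right) \frac{1}{92} = - \frac{116157}{46}$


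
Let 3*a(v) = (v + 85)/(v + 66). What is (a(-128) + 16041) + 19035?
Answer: 6524179/186 ≈ 35076.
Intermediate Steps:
a(v) = (85 + v)/(3*(66 + v)) (a(v) = ((v + 85)/(v + 66))/3 = ((85 + v)/(66 + v))/3 = (85 + v)/(3*(66 + v)))
(a(-128) + 16041) + 19035 = ((85 - 128)/(3*(66 - 128)) + 16041) + 19035 = ((⅓)*(-43)/(-62) + 16041) + 19035 = ((⅓)*(-1/62)*(-43) + 16041) + 19035 = (43/186 + 16041) + 19035 = 2983669/186 + 19035 = 6524179/186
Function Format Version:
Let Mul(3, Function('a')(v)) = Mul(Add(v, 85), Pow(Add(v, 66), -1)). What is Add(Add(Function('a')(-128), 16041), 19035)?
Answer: Rational(6524179, 186) ≈ 35076.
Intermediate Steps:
Function('a')(v) = Mul(Rational(1, 3), Pow(Add(66, v), -1), Add(85, v)) (Function('a')(v) = Mul(Rational(1, 3), Mul(Add(v, 85), Pow(Add(v, 66), -1))) = Mul(Rational(1, 3), Mul(Add(85, v), Pow(Add(66, v), -1))) = Mul(Rational(1, 3), Mul(Pow(Add(66, v), -1), Add(85, v))) = Mul(Rational(1, 3), Pow(Add(66, v), -1), Add(85, v)))
Add(Add(Function('a')(-128), 16041), 19035) = Add(Add(Mul(Rational(1, 3), Pow(Add(66, -128), -1), Add(85, -128)), 16041), 19035) = Add(Add(Mul(Rational(1, 3), Pow(-62, -1), -43), 16041), 19035) = Add(Add(Mul(Rational(1, 3), Rational(-1, 62), -43), 16041), 19035) = Add(Add(Rational(43, 186), 16041), 19035) = Add(Rational(2983669, 186), 19035) = Rational(6524179, 186)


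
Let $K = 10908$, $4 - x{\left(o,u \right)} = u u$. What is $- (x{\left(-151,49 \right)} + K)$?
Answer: $-8511$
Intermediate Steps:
$x{\left(o,u \right)} = 4 - u^{2}$ ($x{\left(o,u \right)} = 4 - u u = 4 - u^{2}$)
$- (x{\left(-151,49 \right)} + K) = - (\left(4 - 49^{2}\right) + 10908) = - (\left(4 - 2401\right) + 10908) = - (-2397 + 10908) = \left(-1\right) 8511 = -8511$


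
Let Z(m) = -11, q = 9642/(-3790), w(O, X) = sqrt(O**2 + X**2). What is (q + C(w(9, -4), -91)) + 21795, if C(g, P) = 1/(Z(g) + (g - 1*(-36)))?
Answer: 21804707087/1000560 - sqrt(97)/528 ≈ 21793.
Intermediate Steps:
q = -4821/1895 (q = 9642*(-1/3790) = -4821/1895 ≈ -2.5441)
C(g, P) = 1/(25 + g) (C(g, P) = 1/(-11 + (g - 1*(-36))) = 1/(-11 + (g + 36)) = 1/(-11 + (36 + g)) = 1/(25 + g))
(q + C(w(9, -4), -91)) + 21795 = (-4821/1895 + 1/(25 + sqrt(9**2 + (-4)**2))) + 21795 = (-4821/1895 + 1/(25 + sqrt(81 + 16))) + 21795 = (-4821/1895 + 1/(25 + sqrt(97))) + 21795 = 41296704/1895 + 1/(25 + sqrt(97))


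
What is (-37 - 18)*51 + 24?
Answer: -2781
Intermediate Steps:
(-37 - 18)*51 + 24 = -55*51 + 24 = -2805 + 24 = -2781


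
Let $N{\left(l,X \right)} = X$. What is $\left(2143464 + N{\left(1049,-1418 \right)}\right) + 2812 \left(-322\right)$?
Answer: $1236582$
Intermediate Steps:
$\left(2143464 + N{\left(1049,-1418 \right)}\right) + 2812 \left(-322\right) = \left(2143464 - 1418\right) + 2812 \left(-322\right) = 2142046 - 905464 = 1236582$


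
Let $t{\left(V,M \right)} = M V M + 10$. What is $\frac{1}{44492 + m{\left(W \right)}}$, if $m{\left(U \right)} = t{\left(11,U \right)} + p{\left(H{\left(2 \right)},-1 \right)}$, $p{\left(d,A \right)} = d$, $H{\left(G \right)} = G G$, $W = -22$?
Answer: $\frac{1}{49830} \approx 2.0068 \cdot 10^{-5}$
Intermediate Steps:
$t{\left(V,M \right)} = 10 + V M^{2}$ ($t{\left(V,M \right)} = V M^{2} + 10 = 10 + V M^{2}$)
$H{\left(G \right)} = G^{2}$
$m{\left(U \right)} = 14 + 11 U^{2}$ ($m{\left(U \right)} = \left(10 + 11 U^{2}\right) + 2^{2} = \left(10 + 11 U^{2}\right) + 4 = 14 + 11 U^{2}$)
$\frac{1}{44492 + m{\left(W \right)}} = \frac{1}{44492 + \left(14 + 11 \left(-22\right)^{2}\right)} = \frac{1}{44492 + \left(14 + 11 \cdot 484\right)} = \frac{1}{44492 + \left(14 + 5324\right)} = \frac{1}{44492 + 5338} = \frac{1}{49830}$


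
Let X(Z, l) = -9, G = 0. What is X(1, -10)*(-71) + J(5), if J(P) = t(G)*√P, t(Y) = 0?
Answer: 639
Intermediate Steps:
J(P) = 0 (J(P) = 0*√P = 0)
X(1, -10)*(-71) + J(5) = -9*(-71) + 0 = 639 + 0 = 639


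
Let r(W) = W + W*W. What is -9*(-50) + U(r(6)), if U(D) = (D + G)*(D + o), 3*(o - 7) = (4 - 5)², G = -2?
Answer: 7270/3 ≈ 2423.3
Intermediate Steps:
r(W) = W + W²
o = 22/3 (o = 7 + (4 - 5)²/3 = 7 + (⅓)*(-1)² = 7 + (⅓)*1 = 7 + ⅓ = 22/3 ≈ 7.3333)
U(D) = (-2 + D)*(22/3 + D) (U(D) = (D - 2)*(D + 22/3) = (-2 + D)*(22/3 + D))
-9*(-50) + U(r(6)) = -9*(-50) + (-44/3 + (6*(1 + 6))² + 16*(6*(1 + 6))/3) = 450 + (-44/3 + (6*7)² + 16*(6*7)/3) = 450 + (-44/3 + 42² + (16/3)*42) = 450 + (-44/3 + 1764 + 224) = 450 + 5920/3 = 7270/3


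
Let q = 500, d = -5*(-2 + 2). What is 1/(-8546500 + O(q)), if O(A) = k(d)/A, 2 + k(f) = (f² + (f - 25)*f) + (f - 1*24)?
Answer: -250/2136625013 ≈ -1.1701e-7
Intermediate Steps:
d = 0 (d = -5*0 = 0)
k(f) = -26 + f + f² + f*(-25 + f) (k(f) = -2 + ((f² + (f - 25)*f) + (f - 1*24)) = -2 + ((f² + (-25 + f)*f) + (f - 24)) = -2 + ((f² + f*(-25 + f)) + (-24 + f)) = -2 + (-24 + f + f² + f*(-25 + f)) = -26 + f + f² + f*(-25 + f))
O(A) = -26/A (O(A) = (-26 - 24*0 + 2*0²)/A = (-26 + 0 + 2*0)/A = (-26 + 0 + 0)/A = -26/A)
1/(-8546500 + O(q)) = 1/(-8546500 - 26/500) = 1/(-8546500 - 26*1/500) = 1/(-8546500 - 13/250) = 1/(-2136625013/250) = -250/2136625013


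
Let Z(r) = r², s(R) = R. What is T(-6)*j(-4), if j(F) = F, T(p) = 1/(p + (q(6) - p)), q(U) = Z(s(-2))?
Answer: -1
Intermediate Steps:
q(U) = 4 (q(U) = (-2)² = 4)
T(p) = ¼ (T(p) = 1/(p + (4 - p)) = 1/4 = ¼)
T(-6)*j(-4) = (¼)*(-4) = -1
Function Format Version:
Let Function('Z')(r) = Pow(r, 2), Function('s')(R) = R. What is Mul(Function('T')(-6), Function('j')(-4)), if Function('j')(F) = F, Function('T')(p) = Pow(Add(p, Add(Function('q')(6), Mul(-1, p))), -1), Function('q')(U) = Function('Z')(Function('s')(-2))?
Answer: -1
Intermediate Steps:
Function('q')(U) = 4 (Function('q')(U) = Pow(-2, 2) = 4)
Function('T')(p) = Rational(1, 4) (Function('T')(p) = Pow(Add(p, Add(4, Mul(-1, p))), -1) = Pow(4, -1) = Rational(1, 4))
Mul(Function('T')(-6), Function('j')(-4)) = Mul(Rational(1, 4), -4) = -1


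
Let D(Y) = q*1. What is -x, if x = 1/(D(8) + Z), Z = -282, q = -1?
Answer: 1/283 ≈ 0.0035336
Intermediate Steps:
D(Y) = -1 (D(Y) = -1*1 = -1)
x = -1/283 (x = 1/(-1 - 282) = 1/(-283) = -1/283 ≈ -0.0035336)
-x = -1*(-1/283) = 1/283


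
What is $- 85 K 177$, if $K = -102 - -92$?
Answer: $150450$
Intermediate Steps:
$K = -10$ ($K = -102 + 92 = -10$)
$- 85 K 177 = \left(-85\right) \left(-10\right) 177 = 850 \cdot 177 = 150450$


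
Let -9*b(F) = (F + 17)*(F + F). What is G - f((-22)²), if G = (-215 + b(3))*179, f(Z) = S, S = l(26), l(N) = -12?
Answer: -122579/3 ≈ -40860.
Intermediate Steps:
S = -12
f(Z) = -12
b(F) = -2*F*(17 + F)/9 (b(F) = -(F + 17)*(F + F)/9 = -(17 + F)*2*F/9 = -2*F*(17 + F)/9)
G = -122615/3 (G = (-215 - 2/9*3*(17 + 3))*179 = (-215 - 2/9*3*20)*179 = (-215 - 40/3)*179 = -685/3*179 = -122615/3 ≈ -40872.)
G - f((-22)²) = -122615/3 - 1*(-12) = -122615/3 + 12 = -122579/3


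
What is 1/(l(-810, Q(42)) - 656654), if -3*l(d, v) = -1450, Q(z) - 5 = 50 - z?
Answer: -3/1968512 ≈ -1.5240e-6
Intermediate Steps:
Q(z) = 55 - z (Q(z) = 5 + (50 - z) = 55 - z)
l(d, v) = 1450/3 (l(d, v) = -⅓*(-1450) = 1450/3)
1/(l(-810, Q(42)) - 656654) = 1/(1450/3 - 656654) = 1/(-1968512/3) = -3/1968512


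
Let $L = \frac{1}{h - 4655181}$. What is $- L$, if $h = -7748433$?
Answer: $\frac{1}{12403614} \approx 8.0622 \cdot 10^{-8}$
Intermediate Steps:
$L = - \frac{1}{12403614}$ ($L = \frac{1}{-7748433 - 4655181} = \frac{1}{-12403614} = - \frac{1}{12403614} \approx -8.0622 \cdot 10^{-8}$)
$- L = \left(-1\right) \left(- \frac{1}{12403614}\right) = \frac{1}{12403614}$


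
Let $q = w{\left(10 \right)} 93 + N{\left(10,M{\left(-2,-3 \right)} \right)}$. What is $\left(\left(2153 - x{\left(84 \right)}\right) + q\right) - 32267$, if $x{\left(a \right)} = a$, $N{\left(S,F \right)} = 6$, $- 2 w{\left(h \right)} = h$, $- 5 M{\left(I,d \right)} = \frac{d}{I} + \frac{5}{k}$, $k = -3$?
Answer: $-30657$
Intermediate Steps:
$M{\left(I,d \right)} = \frac{1}{3} - \frac{d}{5 I}$ ($M{\left(I,d \right)} = - \frac{\frac{d}{I} + \frac{5}{-3}}{5} = - \frac{\frac{d}{I} + 5 \left(- \frac{1}{3}\right)}{5} = - \frac{\frac{d}{I} - \frac{5}{3}}{5} = - \frac{- \frac{5}{3} + \frac{d}{I}}{5} = \frac{1}{3} - \frac{d}{5 I}$)
$w{\left(h \right)} = - \frac{h}{2}$
$q = -459$ ($q = \left(- \frac{1}{2}\right) 10 \cdot 93 + 6 = \left(-5\right) 93 + 6 = -465 + 6 = -459$)
$\left(\left(2153 - x{\left(84 \right)}\right) + q\right) - 32267 = \left(\left(2153 - 84\right) - 459\right) - 32267 = \left(2069 - 459\right) - 32267 = 1610 - 32267 = -30657$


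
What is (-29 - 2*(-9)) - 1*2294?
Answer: -2305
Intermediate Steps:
(-29 - 2*(-9)) - 1*2294 = (-29 + 18) - 2294 = -11 - 2294 = -2305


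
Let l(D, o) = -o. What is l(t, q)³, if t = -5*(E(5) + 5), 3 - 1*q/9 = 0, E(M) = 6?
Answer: -19683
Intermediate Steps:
q = 27 (q = 27 - 9*0 = 27 + 0 = 27)
t = -55 (t = -5*(6 + 5) = -5*11 = -55)
l(t, q)³ = (-1*27)³ = (-27)³ = -19683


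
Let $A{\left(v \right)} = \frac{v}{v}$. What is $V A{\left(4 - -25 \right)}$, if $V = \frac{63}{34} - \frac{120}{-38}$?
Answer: $\frac{3237}{646} \approx 5.0108$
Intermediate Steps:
$V = \frac{3237}{646}$ ($V = 63 \cdot \frac{1}{34} - - \frac{60}{19} = \frac{63}{34} + \frac{60}{19} = \frac{3237}{646} \approx 5.0108$)
$A{\left(v \right)} = 1$
$V A{\left(4 - -25 \right)} = \frac{3237}{646} \cdot 1 = \frac{3237}{646}$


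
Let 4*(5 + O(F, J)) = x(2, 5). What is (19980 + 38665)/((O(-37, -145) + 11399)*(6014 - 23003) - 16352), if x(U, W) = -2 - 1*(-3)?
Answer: -234580/774373061 ≈ -0.00030293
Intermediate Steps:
x(U, W) = 1 (x(U, W) = -2 + 3 = 1)
O(F, J) = -19/4 (O(F, J) = -5 + (1/4)*1 = -5 + 1/4 = -19/4)
(19980 + 38665)/((O(-37, -145) + 11399)*(6014 - 23003) - 16352) = (19980 + 38665)/((-19/4 + 11399)*(6014 - 23003) - 16352) = 58645/((45577/4)*(-16989) - 16352) = 58645/(-774307653/4 - 16352) = 58645/(-774373061/4) = 58645*(-4/774373061) = -234580/774373061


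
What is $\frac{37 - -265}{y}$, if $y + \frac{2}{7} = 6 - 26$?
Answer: $- \frac{1057}{71} \approx -14.887$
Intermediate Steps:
$y = - \frac{142}{7}$ ($y = - \frac{2}{7} + \left(6 - 26\right) = - \frac{2}{7} - 20 = - \frac{142}{7} \approx -20.286$)
$\frac{37 - -265}{y} = \frac{37 - -265}{- \frac{142}{7}} = \left(37 + 265\right) \left(- \frac{7}{142}\right) = 302 \left(- \frac{7}{142}\right) = - \frac{1057}{71}$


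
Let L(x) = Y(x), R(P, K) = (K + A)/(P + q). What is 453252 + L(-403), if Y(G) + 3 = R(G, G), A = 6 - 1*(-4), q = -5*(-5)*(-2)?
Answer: 68440730/151 ≈ 4.5325e+5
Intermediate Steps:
q = -50 (q = 25*(-2) = -50)
A = 10 (A = 6 + 4 = 10)
R(P, K) = (10 + K)/(-50 + P) (R(P, K) = (K + 10)/(P - 50) = (10 + K)/(-50 + P))
Y(G) = -3 + (10 + G)/(-50 + G)
L(x) = 2*(80 - x)/(-50 + x)
453252 + L(-403) = 453252 + 2*(80 - 1*(-403))/(-50 - 403) = 453252 + 2*(80 + 403)/(-453) = 453252 + 2*(-1/453)*483 = 453252 - 322/151 = 68440730/151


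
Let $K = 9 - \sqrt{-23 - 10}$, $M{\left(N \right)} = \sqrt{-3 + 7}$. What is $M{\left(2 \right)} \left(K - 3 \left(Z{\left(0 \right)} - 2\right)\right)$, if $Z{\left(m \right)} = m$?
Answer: $30 - 2 i \sqrt{33} \approx 30.0 - 11.489 i$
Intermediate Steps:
$M{\left(N \right)} = 2$ ($M{\left(N \right)} = \sqrt{4} = 2$)
$K = 9 - i \sqrt{33}$ ($K = 9 - \sqrt{-33} = 9 - i \sqrt{33} \approx 9.0 - 5.7446 i$)
$M{\left(2 \right)} \left(K - 3 \left(Z{\left(0 \right)} - 2\right)\right) = 2 \left(\left(9 - i \sqrt{33}\right) - 3 \left(0 - 2\right)\right) = 2 \left(\left(9 - i \sqrt{33}\right) - -6\right) = 2 \left(\left(9 - i \sqrt{33}\right) + 6\right) = 2 \left(15 - i \sqrt{33}\right) = 30 - 2 i \sqrt{33}$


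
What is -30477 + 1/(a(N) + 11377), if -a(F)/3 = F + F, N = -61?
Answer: -357891410/11743 ≈ -30477.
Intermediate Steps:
a(F) = -6*F (a(F) = -3*(F + F) = -6*F)
-30477 + 1/(a(N) + 11377) = -30477 + 1/(-6*(-61) + 11377) = -30477 + 1/(366 + 11377) = -30477 + 1/11743 = -357891410/11743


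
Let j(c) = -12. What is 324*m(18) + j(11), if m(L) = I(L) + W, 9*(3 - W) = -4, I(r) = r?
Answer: 6936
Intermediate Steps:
W = 31/9 (W = 3 - ⅑*(-4) = 3 + 4/9 = 31/9 ≈ 3.4444)
m(L) = 31/9 + L (m(L) = L + 31/9 = 31/9 + L)
324*m(18) + j(11) = 324*(31/9 + 18) - 12 = 324*(193/9) - 12 = 6948 - 12 = 6936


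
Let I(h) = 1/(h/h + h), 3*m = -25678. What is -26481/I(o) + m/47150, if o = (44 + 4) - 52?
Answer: 5618593336/70725 ≈ 79443.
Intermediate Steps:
m = -25678/3 (m = (⅓)*(-25678) = -25678/3 ≈ -8559.3)
o = -4 (o = 48 - 52 = -4)
I(h) = 1/(1 + h)
-26481/I(o) + m/47150 = -26481/(1/(1 - 4)) - 25678/3/47150 = -26481/(1/(-3)) - 25678/3*1/47150 = -26481/(-⅓) - 12839/70725 = -26481*(-3) - 12839/70725 = 79443 - 12839/70725 = 5618593336/70725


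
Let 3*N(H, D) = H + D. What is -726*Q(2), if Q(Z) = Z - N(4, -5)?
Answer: -1694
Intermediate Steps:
N(H, D) = D/3 + H/3 (N(H, D) = (H + D)/3 = (D + H)/3 = D/3 + H/3)
Q(Z) = ⅓ + Z (Q(Z) = Z - ((⅓)*(-5) + (⅓)*4) = Z - (-5/3 + 4/3) = Z - 1*(-⅓) = Z + ⅓ = ⅓ + Z)
-726*Q(2) = -726*(⅓ + 2) = -726*7/3 = -1694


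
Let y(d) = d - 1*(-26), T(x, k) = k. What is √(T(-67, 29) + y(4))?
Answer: √59 ≈ 7.6811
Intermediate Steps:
y(d) = 26 + d (y(d) = d + 26 = 26 + d)
√(T(-67, 29) + y(4)) = √(29 + (26 + 4)) = √(29 + 30) = √59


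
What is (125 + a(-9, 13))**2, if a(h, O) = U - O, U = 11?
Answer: 15129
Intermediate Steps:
a(h, O) = 11 - O
(125 + a(-9, 13))**2 = (125 + (11 - 1*13))**2 = (125 + (11 - 13))**2 = (125 - 2)**2 = 123**2 = 15129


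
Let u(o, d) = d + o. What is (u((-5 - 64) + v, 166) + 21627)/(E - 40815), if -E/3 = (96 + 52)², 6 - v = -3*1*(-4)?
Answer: -21718/106527 ≈ -0.20387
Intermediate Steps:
v = -6 (v = 6 - (-3*1)*(-4) = 6 - (-3)*(-4) = 6 - 1*12 = 6 - 12 = -6)
E = -65712 (E = -3*(96 + 52)² = -3*148² = -3*21904 = -65712)
(u((-5 - 64) + v, 166) + 21627)/(E - 40815) = ((166 + ((-5 - 64) - 6)) + 21627)/(-65712 - 40815) = ((166 + (-69 - 6)) + 21627)/(-106527) = ((166 - 75) + 21627)*(-1/106527) = (91 + 21627)*(-1/106527) = 21718*(-1/106527) = -21718/106527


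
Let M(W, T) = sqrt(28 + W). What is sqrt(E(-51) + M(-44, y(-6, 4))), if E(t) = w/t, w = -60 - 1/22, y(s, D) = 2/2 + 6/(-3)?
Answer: sqrt(1482162 + 5035536*I)/1122 ≈ 1.6351 + 1.2232*I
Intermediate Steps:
y(s, D) = -1 (y(s, D) = 2*(1/2) + 6*(-1/3) = 1 - 2 = -1)
w = -1321/22 (w = -60 - 1*1/22 = -60 - 1/22 = -1321/22 ≈ -60.045)
E(t) = -1321/(22*t)
sqrt(E(-51) + M(-44, y(-6, 4))) = sqrt(-1321/22/(-51) + sqrt(28 - 44)) = sqrt(-1321/22*(-1/51) + sqrt(-16)) = sqrt(1321/1122 + 4*I)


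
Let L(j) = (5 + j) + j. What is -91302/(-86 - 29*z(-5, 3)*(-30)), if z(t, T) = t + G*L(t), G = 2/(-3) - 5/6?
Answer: -91302/2089 ≈ -43.706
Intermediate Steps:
L(j) = 5 + 2*j
G = -3/2 (G = 2*(-1/3) - 5*1/6 = -2/3 - 5/6 = -3/2 ≈ -1.5000)
z(t, T) = -15/2 - 2*t (z(t, T) = t - 3*(5 + 2*t)/2 = t + (-15/2 - 3*t) = -15/2 - 2*t)
-91302/(-86 - 29*z(-5, 3)*(-30)) = -91302/(-86 - 29*(-15/2 - 2*(-5))*(-30)) = -91302/(-86 - 29*(-15/2 + 10)*(-30)) = -91302/(-86 - 145*(-30)/2) = -91302/(-86 - 29*(-75)) = -91302/(-86 + 2175) = -91302/2089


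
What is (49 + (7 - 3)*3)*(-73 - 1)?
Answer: -4514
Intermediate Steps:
(49 + (7 - 3)*3)*(-73 - 1) = (49 + 4*3)*(-74) = (49 + 12)*(-74) = 61*(-74) = -4514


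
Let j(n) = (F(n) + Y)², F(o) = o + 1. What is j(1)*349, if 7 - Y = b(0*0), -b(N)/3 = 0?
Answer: 28269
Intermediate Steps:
b(N) = 0 (b(N) = -3*0 = 0)
F(o) = 1 + o
Y = 7 (Y = 7 - 1*0 = 7 + 0 = 7)
j(n) = (8 + n)² (j(n) = ((1 + n) + 7)² = (8 + n)²)
j(1)*349 = (8 + 1)²*349 = 9²*349 = 81*349 = 28269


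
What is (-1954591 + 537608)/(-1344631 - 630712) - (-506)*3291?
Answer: 3289433446361/1975343 ≈ 1.6652e+6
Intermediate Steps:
(-1954591 + 537608)/(-1344631 - 630712) - (-506)*3291 = -1416983/(-1975343) - 1*(-1665246) = -1416983*(-1/1975343) + 1665246 = 1416983/1975343 + 1665246 = 3289433446361/1975343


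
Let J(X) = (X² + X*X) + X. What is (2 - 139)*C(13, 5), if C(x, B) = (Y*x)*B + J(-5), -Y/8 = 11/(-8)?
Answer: -104120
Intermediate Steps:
J(X) = X + 2*X² (J(X) = (X² + X²) + X = 2*X² + X = X + 2*X²)
Y = 11 (Y = -88/(-8) = -88*(-1)/8 = -8*(-11/8) = 11)
C(x, B) = 45 + 11*B*x (C(x, B) = (11*x)*B - 5*(1 + 2*(-5)) = 11*B*x - 5*(1 - 10) = 11*B*x - 5*(-9) = 11*B*x + 45 = 45 + 11*B*x)
(2 - 139)*C(13, 5) = (2 - 139)*(45 + 11*5*13) = -137*(45 + 715) = -137*760 = -104120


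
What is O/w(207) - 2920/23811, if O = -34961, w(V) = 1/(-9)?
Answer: 7492104419/23811 ≈ 3.1465e+5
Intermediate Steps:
w(V) = -⅑
O/w(207) - 2920/23811 = -34961/(-⅑) - 2920/23811 = -34961*(-9) - 2920*1/23811 = 314649 - 2920/23811 = 7492104419/23811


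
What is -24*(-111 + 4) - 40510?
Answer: -37942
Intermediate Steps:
-24*(-111 + 4) - 40510 = -24*(-107) - 40510 = 2568 - 40510 = -37942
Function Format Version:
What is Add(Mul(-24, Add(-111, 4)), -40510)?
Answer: -37942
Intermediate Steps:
Add(Mul(-24, Add(-111, 4)), -40510) = Add(Mul(-24, -107), -40510) = Add(2568, -40510) = -37942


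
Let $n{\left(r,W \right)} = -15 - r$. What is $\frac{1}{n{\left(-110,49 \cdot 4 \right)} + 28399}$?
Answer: $\frac{1}{28494} \approx 3.5095 \cdot 10^{-5}$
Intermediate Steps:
$\frac{1}{n{\left(-110,49 \cdot 4 \right)} + 28399} = \frac{1}{\left(-15 - -110\right) + 28399} = \frac{1}{\left(-15 + 110\right) + 28399} = \frac{1}{95 + 28399} = \frac{1}{28494}$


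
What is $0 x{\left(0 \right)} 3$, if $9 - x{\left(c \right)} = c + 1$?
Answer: $0$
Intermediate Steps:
$x{\left(c \right)} = 8 - c$ ($x{\left(c \right)} = 9 - \left(c + 1\right) = 9 - \left(1 + c\right) = 8 - c$)
$0 x{\left(0 \right)} 3 = 0 \left(8 - 0\right) 3 = 0 \left(8 + 0\right) 3 = 0 \cdot 8 \cdot 3 = 0 \cdot 3 = 0$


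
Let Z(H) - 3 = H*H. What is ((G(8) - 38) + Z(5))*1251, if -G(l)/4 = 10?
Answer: -62550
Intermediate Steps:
G(l) = -40 (G(l) = -4*10 = -40)
Z(H) = 3 + H² (Z(H) = 3 + H*H = 3 + H²)
((G(8) - 38) + Z(5))*1251 = ((-40 - 38) + (3 + 5²))*1251 = (-78 + (3 + 25))*1251 = (-78 + 28)*1251 = -50*1251 = -62550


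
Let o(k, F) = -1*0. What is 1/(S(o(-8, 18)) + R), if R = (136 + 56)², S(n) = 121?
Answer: 1/36985 ≈ 2.7038e-5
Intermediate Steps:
o(k, F) = 0
R = 36864 (R = 192² = 36864)
1/(S(o(-8, 18)) + R) = 1/(121 + 36864) = 1/36985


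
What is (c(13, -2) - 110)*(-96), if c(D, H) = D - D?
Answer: 10560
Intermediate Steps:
c(D, H) = 0
(c(13, -2) - 110)*(-96) = (0 - 110)*(-96) = -110*(-96) = 10560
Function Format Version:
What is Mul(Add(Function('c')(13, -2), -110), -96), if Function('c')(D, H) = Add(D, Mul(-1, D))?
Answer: 10560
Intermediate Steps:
Function('c')(D, H) = 0
Mul(Add(Function('c')(13, -2), -110), -96) = Mul(Add(0, -110), -96) = Mul(-110, -96) = 10560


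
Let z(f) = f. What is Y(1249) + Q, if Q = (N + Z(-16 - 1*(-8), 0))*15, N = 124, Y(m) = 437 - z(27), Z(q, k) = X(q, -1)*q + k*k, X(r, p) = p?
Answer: 2390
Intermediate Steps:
Z(q, k) = k² - q (Z(q, k) = -q + k*k = -q + k² = k² - q)
Y(m) = 410 (Y(m) = 437 - 1*27 = 437 - 27 = 410)
Q = 1980 (Q = (124 + (0² - (-16 - 1*(-8))))*15 = (124 + (0 - (-16 + 8)))*15 = (124 + (0 - 1*(-8)))*15 = (124 + (0 + 8))*15 = (124 + 8)*15 = 132*15 = 1980)
Y(1249) + Q = 410 + 1980 = 2390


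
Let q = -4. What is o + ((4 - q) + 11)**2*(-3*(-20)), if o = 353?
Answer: 22013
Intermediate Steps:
o + ((4 - q) + 11)**2*(-3*(-20)) = 353 + ((4 - 1*(-4)) + 11)**2*(-3*(-20)) = 353 + ((4 + 4) + 11)**2*60 = 353 + (8 + 11)**2*60 = 353 + 19**2*60 = 353 + 361*60 = 353 + 21660 = 22013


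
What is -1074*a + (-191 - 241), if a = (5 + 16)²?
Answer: -474066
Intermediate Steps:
a = 441 (a = 21² = 441)
-1074*a + (-191 - 241) = -1074*441 + (-191 - 241) = -473634 - 432 = -474066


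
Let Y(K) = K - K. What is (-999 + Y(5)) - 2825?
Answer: -3824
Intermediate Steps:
Y(K) = 0
(-999 + Y(5)) - 2825 = (-999 + 0) - 2825 = -999 - 2825 = -3824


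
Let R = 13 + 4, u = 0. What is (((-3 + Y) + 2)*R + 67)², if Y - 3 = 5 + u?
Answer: 34596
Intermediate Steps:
R = 17
Y = 8 (Y = 3 + (5 + 0) = 3 + 5 = 8)
(((-3 + Y) + 2)*R + 67)² = (((-3 + 8) + 2)*17 + 67)² = ((5 + 2)*17 + 67)² = (7*17 + 67)² = (119 + 67)² = 186² = 34596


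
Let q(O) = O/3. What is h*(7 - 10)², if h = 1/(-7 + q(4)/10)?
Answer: -135/103 ≈ -1.3107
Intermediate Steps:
q(O) = O/3 (q(O) = O*(⅓) = O/3)
h = -15/103 (h = 1/(-7 + ((⅓)*4)/10) = 1/(-7 + (4/3)*(⅒)) = 1/(-7 + 2/15) = 1/(-103/15) = -15/103 ≈ -0.14563)
h*(7 - 10)² = -15*(7 - 10)²/103 = -15/103*(-3)² = -15/103*9 = -135/103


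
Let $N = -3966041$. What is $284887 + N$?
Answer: $-3681154$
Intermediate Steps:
$284887 + N = 284887 - 3966041 = -3681154$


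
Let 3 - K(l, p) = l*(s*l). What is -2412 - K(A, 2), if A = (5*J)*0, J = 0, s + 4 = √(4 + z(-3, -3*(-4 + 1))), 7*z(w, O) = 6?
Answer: -2415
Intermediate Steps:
z(w, O) = 6/7 (z(w, O) = (⅐)*6 = 6/7)
s = -4 + √238/7 (s = -4 + √(4 + 6/7) = -4 + √(34/7) = -4 + √238/7 ≈ -1.7961)
A = 0 (A = (5*0)*0 = 0*0 = 0)
K(l, p) = 3 - l²*(-4 + √238/7) (K(l, p) = 3 - l*(-4 + √238/7)*l = 3 - l*l*(-4 + √238/7) = 3 - l²*(-4 + √238/7))
-2412 - K(A, 2) = -2412 - (3 + (⅐)*0²*(28 - √238)) = -2412 - (3 + (⅐)*0*(28 - √238)) = -2412 - (3 + 0) = -2412 - 1*3 = -2412 - 3 = -2415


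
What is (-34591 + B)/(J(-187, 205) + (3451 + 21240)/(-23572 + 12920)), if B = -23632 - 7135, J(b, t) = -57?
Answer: 696193416/631855 ≈ 1101.8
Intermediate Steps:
B = -30767
(-34591 + B)/(J(-187, 205) + (3451 + 21240)/(-23572 + 12920)) = (-34591 - 30767)/(-57 + (3451 + 21240)/(-23572 + 12920)) = -65358/(-57 + 24691/(-10652)) = -65358/(-57 + 24691*(-1/10652)) = -65358/(-57 - 24691/10652) = -65358/(-631855/10652) = -65358*(-10652/631855) = 696193416/631855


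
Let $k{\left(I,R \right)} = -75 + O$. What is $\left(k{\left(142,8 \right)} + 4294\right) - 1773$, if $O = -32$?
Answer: $2414$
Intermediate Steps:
$k{\left(I,R \right)} = -107$ ($k{\left(I,R \right)} = -75 - 32 = -107$)
$\left(k{\left(142,8 \right)} + 4294\right) - 1773 = \left(-107 + 4294\right) - 1773 = 4187 - 1773 = 2414$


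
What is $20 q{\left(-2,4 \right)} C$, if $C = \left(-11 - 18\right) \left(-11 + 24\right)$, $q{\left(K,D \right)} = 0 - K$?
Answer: $-15080$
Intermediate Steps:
$q{\left(K,D \right)} = - K$
$C = -377$ ($C = \left(-29\right) 13 = -377$)
$20 q{\left(-2,4 \right)} C = 20 \left(\left(-1\right) \left(-2\right)\right) \left(-377\right) = 20 \cdot 2 \left(-377\right) = 40 \left(-377\right) = -15080$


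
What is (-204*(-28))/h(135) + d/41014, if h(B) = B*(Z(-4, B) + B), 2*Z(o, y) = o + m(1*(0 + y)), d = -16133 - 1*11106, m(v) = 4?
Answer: -87386269/249160050 ≈ -0.35072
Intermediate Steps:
d = -27239 (d = -16133 - 11106 = -27239)
Z(o, y) = 2 + o/2 (Z(o, y) = (o + 4)/2 = (4 + o)/2 = 2 + o/2)
h(B) = B² (h(B) = B*((2 + (½)*(-4)) + B) = B*((2 - 2) + B) = B*(0 + B) = B*B = B²)
(-204*(-28))/h(135) + d/41014 = (-204*(-28))/(135²) - 27239/41014 = 5712/18225 - 27239*1/41014 = 5712*(1/18225) - 27239/41014 = 1904/6075 - 27239/41014 = -87386269/249160050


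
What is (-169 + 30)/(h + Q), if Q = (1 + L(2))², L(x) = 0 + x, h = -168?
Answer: 139/159 ≈ 0.87421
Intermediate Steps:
L(x) = x
Q = 9 (Q = (1 + 2)² = 3² = 9)
(-169 + 30)/(h + Q) = (-169 + 30)/(-168 + 9) = -139/(-159) = -139*(-1/159) = 139/159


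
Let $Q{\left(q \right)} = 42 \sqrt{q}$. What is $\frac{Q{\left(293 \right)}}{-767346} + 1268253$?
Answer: $1268253 - \frac{7 \sqrt{293}}{127891} \approx 1.2683 \cdot 10^{6}$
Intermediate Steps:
$\frac{Q{\left(293 \right)}}{-767346} + 1268253 = \frac{42 \sqrt{293}}{-767346} + 1268253 = 42 \sqrt{293} \left(- \frac{1}{767346}\right) + 1268253 = - \frac{7 \sqrt{293}}{127891} + 1268253 = 1268253 - \frac{7 \sqrt{293}}{127891}$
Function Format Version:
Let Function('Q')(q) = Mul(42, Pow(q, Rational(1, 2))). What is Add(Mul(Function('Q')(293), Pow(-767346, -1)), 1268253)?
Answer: Add(1268253, Mul(Rational(-7, 127891), Pow(293, Rational(1, 2)))) ≈ 1.2683e+6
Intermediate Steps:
Add(Mul(Function('Q')(293), Pow(-767346, -1)), 1268253) = Add(Mul(Mul(42, Pow(293, Rational(1, 2))), Pow(-767346, -1)), 1268253) = Add(Mul(Mul(42, Pow(293, Rational(1, 2))), Rational(-1, 767346)), 1268253) = Add(Mul(Rational(-7, 127891), Pow(293, Rational(1, 2))), 1268253) = Add(1268253, Mul(Rational(-7, 127891), Pow(293, Rational(1, 2))))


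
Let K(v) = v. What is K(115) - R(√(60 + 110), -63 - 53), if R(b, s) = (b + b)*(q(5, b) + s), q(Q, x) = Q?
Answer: 115 + 222*√170 ≈ 3009.5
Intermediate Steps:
R(b, s) = 2*b*(5 + s) (R(b, s) = (b + b)*(5 + s) = (2*b)*(5 + s) = 2*b*(5 + s))
K(115) - R(√(60 + 110), -63 - 53) = 115 - 2*√(60 + 110)*(5 + (-63 - 53)) = 115 - 2*√170*(5 - 116) = 115 - 2*√170*(-111) = 115 - (-222)*√170 = 115 + 222*√170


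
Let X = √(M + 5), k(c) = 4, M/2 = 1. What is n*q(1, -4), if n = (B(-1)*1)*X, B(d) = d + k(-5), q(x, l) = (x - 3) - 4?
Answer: -18*√7 ≈ -47.624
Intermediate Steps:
M = 2 (M = 2*1 = 2)
X = √7 (X = √(2 + 5) = √7 ≈ 2.6458)
q(x, l) = -7 + x (q(x, l) = (-3 + x) - 4 = -7 + x)
B(d) = 4 + d (B(d) = d + 4 = 4 + d)
n = 3*√7 (n = ((4 - 1)*1)*√7 = (3*1)*√7 = 3*√7 ≈ 7.9373)
n*q(1, -4) = (3*√7)*(-7 + 1) = (3*√7)*(-6) = -18*√7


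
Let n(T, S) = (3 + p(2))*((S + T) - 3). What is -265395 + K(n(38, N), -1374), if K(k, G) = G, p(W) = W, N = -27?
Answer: -266769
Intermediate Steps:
n(T, S) = -15 + 5*S + 5*T (n(T, S) = (3 + 2)*((S + T) - 3) = 5*(-3 + S + T) = -15 + 5*S + 5*T)
-265395 + K(n(38, N), -1374) = -265395 - 1374 = -266769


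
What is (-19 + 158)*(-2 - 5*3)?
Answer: -2363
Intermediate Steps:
(-19 + 158)*(-2 - 5*3) = 139*(-2 - 15) = 139*(-17) = -2363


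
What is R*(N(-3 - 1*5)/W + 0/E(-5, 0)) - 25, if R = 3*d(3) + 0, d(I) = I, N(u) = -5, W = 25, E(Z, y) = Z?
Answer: -134/5 ≈ -26.800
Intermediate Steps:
R = 9 (R = 3*3 + 0 = 9 + 0 = 9)
R*(N(-3 - 1*5)/W + 0/E(-5, 0)) - 25 = 9*(-5/25 + 0/(-5)) - 25 = 9*(-5*1/25 + 0*(-⅕)) - 25 = 9*(-⅕ + 0) - 25 = 9*(-⅕) - 25 = -9/5 - 25 = -134/5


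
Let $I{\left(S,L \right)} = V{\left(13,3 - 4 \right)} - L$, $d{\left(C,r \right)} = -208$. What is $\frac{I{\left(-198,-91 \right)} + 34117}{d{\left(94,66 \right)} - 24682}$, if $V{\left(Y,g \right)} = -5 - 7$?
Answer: $- \frac{17098}{12445} \approx -1.3739$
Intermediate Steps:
$V{\left(Y,g \right)} = -12$ ($V{\left(Y,g \right)} = -5 - 7 = -12$)
$I{\left(S,L \right)} = -12 - L$
$\frac{I{\left(-198,-91 \right)} + 34117}{d{\left(94,66 \right)} - 24682} = \frac{\left(-12 - -91\right) + 34117}{-208 - 24682} = \frac{\left(-12 + 91\right) + 34117}{-208 - 24682} = \frac{79 + 34117}{-208 - 24682} = \frac{34196}{-24890} = 34196 \left(- \frac{1}{24890}\right) = - \frac{17098}{12445}$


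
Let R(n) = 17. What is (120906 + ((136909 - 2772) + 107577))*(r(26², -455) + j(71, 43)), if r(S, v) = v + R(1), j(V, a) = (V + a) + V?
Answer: -91742860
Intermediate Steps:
j(V, a) = a + 2*V
r(S, v) = 17 + v (r(S, v) = v + 17 = 17 + v)
(120906 + ((136909 - 2772) + 107577))*(r(26², -455) + j(71, 43)) = (120906 + ((136909 - 2772) + 107577))*((17 - 455) + (43 + 2*71)) = (120906 + (134137 + 107577))*(-438 + (43 + 142)) = (120906 + 241714)*(-438 + 185) = 362620*(-253) = -91742860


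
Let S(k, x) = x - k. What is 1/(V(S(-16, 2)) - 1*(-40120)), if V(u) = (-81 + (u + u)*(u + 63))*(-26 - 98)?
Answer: -1/311420 ≈ -3.2111e-6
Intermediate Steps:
V(u) = 10044 - 248*u*(63 + u) (V(u) = (-81 + (2*u)*(63 + u))*(-124) = (-81 + 2*u*(63 + u))*(-124) = 10044 - 248*u*(63 + u))
1/(V(S(-16, 2)) - 1*(-40120)) = 1/((10044 - 15624*(2 - 1*(-16)) - 248*(2 - 1*(-16))**2) - 1*(-40120)) = 1/((10044 - 15624*(2 + 16) - 248*(2 + 16)**2) + 40120) = 1/((10044 - 15624*18 - 248*18**2) + 40120) = 1/((10044 - 281232 - 248*324) + 40120) = 1/((10044 - 281232 - 80352) + 40120) = 1/(-351540 + 40120) = 1/(-311420) = -1/311420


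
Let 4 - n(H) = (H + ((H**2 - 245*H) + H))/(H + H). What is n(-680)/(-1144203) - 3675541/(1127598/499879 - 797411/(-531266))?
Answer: -2233733022604913117105591/2283059121844944822 ≈ -9.7840e+5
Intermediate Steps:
n(H) = 4 - (H**2 - 243*H)/(2*H) (n(H) = 4 - (H + ((H**2 - 245*H) + H))/(H + H) = 4 - (H + (H**2 - 244*H))/(2*H) = 4 - (H**2 - 243*H)*1/(2*H) = 4 - (H**2 - 243*H)/(2*H))
n(-680)/(-1144203) - 3675541/(1127598/499879 - 797411/(-531266)) = (251/2 - 1/2*(-680))/(-1144203) - 3675541/(1127598/499879 - 797411/(-531266)) = (251/2 + 340)*(-1/1144203) - 3675541/(1127598*(1/499879) - 797411*(-1/531266)) = (931/2)*(-1/1144203) - 3675541/(1127598/499879 + 797411/531266) = -931/2288406 - 3675541/997663492337/265568716814 = -931/2288406 - 3675541*265568716814/997663492337 = -931/2288406 - 976108706967246374/997663492337 = -2233733022604913117105591/2283059121844944822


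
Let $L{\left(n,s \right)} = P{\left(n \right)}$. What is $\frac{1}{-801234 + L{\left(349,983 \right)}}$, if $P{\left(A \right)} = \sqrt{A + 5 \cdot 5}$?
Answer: $- \frac{400617}{320987961191} - \frac{\sqrt{374}}{641975922382} \approx -1.2481 \cdot 10^{-6}$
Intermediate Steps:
$P{\left(A \right)} = \sqrt{25 + A}$ ($P{\left(A \right)} = \sqrt{A + 25} = \sqrt{25 + A}$)
$L{\left(n,s \right)} = \sqrt{25 + n}$
$\frac{1}{-801234 + L{\left(349,983 \right)}} = \frac{1}{-801234 + \sqrt{25 + 349}} = \frac{1}{-801234 + \sqrt{374}}$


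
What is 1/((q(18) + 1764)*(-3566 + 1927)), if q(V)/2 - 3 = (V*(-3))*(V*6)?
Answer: 1/16216266 ≈ 6.1666e-8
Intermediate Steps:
q(V) = 6 - 36*V² (q(V) = 6 + 2*((V*(-3))*(V*6)) = 6 + 2*((-3*V)*(6*V)) = 6 + 2*(-18*V²) = 6 - 36*V²)
1/((q(18) + 1764)*(-3566 + 1927)) = 1/(((6 - 36*18²) + 1764)*(-3566 + 1927)) = 1/(((6 - 36*324) + 1764)*(-1639)) = 1/(((6 - 11664) + 1764)*(-1639)) = 1/((-11658 + 1764)*(-1639)) = 1/(-9894*(-1639)) = 1/16216266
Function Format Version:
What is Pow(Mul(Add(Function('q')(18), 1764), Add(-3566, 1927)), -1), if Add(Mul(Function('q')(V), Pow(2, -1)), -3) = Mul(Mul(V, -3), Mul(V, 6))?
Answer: Rational(1, 16216266) ≈ 6.1666e-8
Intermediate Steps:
Function('q')(V) = Add(6, Mul(-36, Pow(V, 2))) (Function('q')(V) = Add(6, Mul(2, Mul(Mul(V, -3), Mul(V, 6)))) = Add(6, Mul(2, Mul(Mul(-3, V), Mul(6, V)))) = Add(6, Mul(2, Mul(-18, Pow(V, 2)))) = Add(6, Mul(-36, Pow(V, 2))))
Pow(Mul(Add(Function('q')(18), 1764), Add(-3566, 1927)), -1) = Pow(Mul(Add(Add(6, Mul(-36, Pow(18, 2))), 1764), Add(-3566, 1927)), -1) = Pow(Mul(Add(Add(6, Mul(-36, 324)), 1764), -1639), -1) = Pow(Mul(Add(Add(6, -11664), 1764), -1639), -1) = Pow(Mul(Add(-11658, 1764), -1639), -1) = Pow(Mul(-9894, -1639), -1) = Pow(16216266, -1) = Rational(1, 16216266)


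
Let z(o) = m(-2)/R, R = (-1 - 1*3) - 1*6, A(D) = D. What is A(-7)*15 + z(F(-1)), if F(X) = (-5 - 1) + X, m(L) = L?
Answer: -524/5 ≈ -104.80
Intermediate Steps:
R = -10 (R = (-1 - 3) - 6 = -4 - 6 = -10)
F(X) = -6 + X
z(o) = 1/5 (z(o) = -2/(-10) = -2*(-1/10) = 1/5)
A(-7)*15 + z(F(-1)) = -7*15 + 1/5 = -105 + 1/5 = -524/5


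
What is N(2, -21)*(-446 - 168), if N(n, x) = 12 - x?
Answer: -20262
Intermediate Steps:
N(2, -21)*(-446 - 168) = (12 - 1*(-21))*(-446 - 168) = (12 + 21)*(-614) = 33*(-614) = -20262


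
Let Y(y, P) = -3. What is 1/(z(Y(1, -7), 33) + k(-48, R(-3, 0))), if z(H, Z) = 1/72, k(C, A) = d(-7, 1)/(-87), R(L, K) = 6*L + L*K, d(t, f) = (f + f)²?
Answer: -2088/67 ≈ -31.164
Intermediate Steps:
d(t, f) = 4*f² (d(t, f) = (2*f)² = 4*f²)
R(L, K) = 6*L + K*L
k(C, A) = -4/87 (k(C, A) = (4*1²)/(-87) = (4*1)*(-1/87) = 4*(-1/87) = -4/87)
z(H, Z) = 1/72
1/(z(Y(1, -7), 33) + k(-48, R(-3, 0))) = 1/(1/72 - 4/87) = 1/(-67/2088) = -2088/67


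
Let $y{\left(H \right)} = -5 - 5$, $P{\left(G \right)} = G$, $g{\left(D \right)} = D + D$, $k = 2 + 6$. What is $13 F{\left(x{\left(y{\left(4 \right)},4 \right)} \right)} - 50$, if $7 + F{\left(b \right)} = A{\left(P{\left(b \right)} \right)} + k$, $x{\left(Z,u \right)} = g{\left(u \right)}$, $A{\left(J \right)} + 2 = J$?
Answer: $41$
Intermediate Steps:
$k = 8$
$g{\left(D \right)} = 2 D$
$A{\left(J \right)} = -2 + J$
$y{\left(H \right)} = -10$ ($y{\left(H \right)} = -5 - 5 = -10$)
$x{\left(Z,u \right)} = 2 u$
$F{\left(b \right)} = -1 + b$ ($F{\left(b \right)} = -7 + \left(\left(-2 + b\right) + 8\right) = -7 + \left(6 + b\right) = -1 + b$)
$13 F{\left(x{\left(y{\left(4 \right)},4 \right)} \right)} - 50 = 13 \left(-1 + 2 \cdot 4\right) - 50 = 13 \left(-1 + 8\right) - 50 = 13 \cdot 7 - 50 = 91 - 50 = 41$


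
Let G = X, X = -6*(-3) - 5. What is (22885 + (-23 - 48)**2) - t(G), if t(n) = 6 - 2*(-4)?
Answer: 27912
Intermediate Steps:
X = 13 (X = 18 - 5 = 13)
G = 13
t(n) = 14 (t(n) = 6 + 8 = 14)
(22885 + (-23 - 48)**2) - t(G) = (22885 + (-23 - 48)**2) - 1*14 = (22885 + (-71)**2) - 14 = (22885 + 5041) - 14 = 27926 - 14 = 27912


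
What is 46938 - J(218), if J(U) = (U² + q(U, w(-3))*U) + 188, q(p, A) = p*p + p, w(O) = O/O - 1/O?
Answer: -10408530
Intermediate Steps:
w(O) = 1 - 1/O
q(p, A) = p + p² (q(p, A) = p² + p = p + p²)
J(U) = 188 + U² + U²*(1 + U) (J(U) = (U² + (U*(1 + U))*U) + 188 = (U² + U²*(1 + U)) + 188 = 188 + U² + U²*(1 + U))
46938 - J(218) = 46938 - (188 + 218³ + 2*218²) = 46938 - (188 + 10360232 + 2*47524) = 46938 - (188 + 10360232 + 95048) = 46938 - 1*10455468 = 46938 - 10455468 = -10408530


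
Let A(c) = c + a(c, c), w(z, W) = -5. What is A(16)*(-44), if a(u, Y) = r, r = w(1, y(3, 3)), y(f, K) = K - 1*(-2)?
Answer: -484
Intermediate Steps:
y(f, K) = 2 + K (y(f, K) = K + 2 = 2 + K)
r = -5
a(u, Y) = -5
A(c) = -5 + c (A(c) = c - 5 = -5 + c)
A(16)*(-44) = (-5 + 16)*(-44) = 11*(-44) = -484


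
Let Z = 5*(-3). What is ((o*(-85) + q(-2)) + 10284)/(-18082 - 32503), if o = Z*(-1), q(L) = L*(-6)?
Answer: -9021/50585 ≈ -0.17833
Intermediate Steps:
Z = -15
q(L) = -6*L
o = 15 (o = -15*(-1) = 15)
((o*(-85) + q(-2)) + 10284)/(-18082 - 32503) = ((15*(-85) - 6*(-2)) + 10284)/(-18082 - 32503) = ((-1275 + 12) + 10284)/(-50585) = (-1263 + 10284)*(-1/50585) = 9021*(-1/50585) = -9021/50585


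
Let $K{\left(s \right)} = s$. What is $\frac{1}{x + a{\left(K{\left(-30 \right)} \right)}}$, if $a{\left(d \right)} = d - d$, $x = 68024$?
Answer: $\frac{1}{68024} \approx 1.4701 \cdot 10^{-5}$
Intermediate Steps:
$a{\left(d \right)} = 0$
$\frac{1}{x + a{\left(K{\left(-30 \right)} \right)}} = \frac{1}{68024 + 0} = \frac{1}{68024}$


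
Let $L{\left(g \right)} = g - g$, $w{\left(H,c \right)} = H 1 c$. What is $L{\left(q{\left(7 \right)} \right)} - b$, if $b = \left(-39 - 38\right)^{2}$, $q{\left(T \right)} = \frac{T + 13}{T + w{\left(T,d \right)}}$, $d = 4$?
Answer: $-5929$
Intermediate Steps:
$w{\left(H,c \right)} = H c$
$q{\left(T \right)} = \frac{13 + T}{5 T}$ ($q{\left(T \right)} = \frac{T + 13}{T + T 4} = \frac{13 + T}{T + 4 T} = \frac{13 + T}{5 T}$)
$L{\left(g \right)} = 0$
$b = 5929$ ($b = \left(-77\right)^{2} = 5929$)
$L{\left(q{\left(7 \right)} \right)} - b = 0 - 5929 = -5929$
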